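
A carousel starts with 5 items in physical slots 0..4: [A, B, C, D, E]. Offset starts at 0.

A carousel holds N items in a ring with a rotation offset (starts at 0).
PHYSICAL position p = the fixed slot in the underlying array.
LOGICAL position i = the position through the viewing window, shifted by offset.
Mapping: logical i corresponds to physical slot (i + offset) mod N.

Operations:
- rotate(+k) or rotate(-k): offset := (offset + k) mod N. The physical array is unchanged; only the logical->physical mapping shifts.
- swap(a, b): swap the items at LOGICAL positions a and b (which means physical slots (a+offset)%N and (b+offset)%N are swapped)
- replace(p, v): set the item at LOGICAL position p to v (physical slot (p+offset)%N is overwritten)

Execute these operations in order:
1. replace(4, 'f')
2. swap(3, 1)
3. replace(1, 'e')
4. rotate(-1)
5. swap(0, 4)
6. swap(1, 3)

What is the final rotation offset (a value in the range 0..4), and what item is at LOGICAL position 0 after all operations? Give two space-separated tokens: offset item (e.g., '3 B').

After op 1 (replace(4, 'f')): offset=0, physical=[A,B,C,D,f], logical=[A,B,C,D,f]
After op 2 (swap(3, 1)): offset=0, physical=[A,D,C,B,f], logical=[A,D,C,B,f]
After op 3 (replace(1, 'e')): offset=0, physical=[A,e,C,B,f], logical=[A,e,C,B,f]
After op 4 (rotate(-1)): offset=4, physical=[A,e,C,B,f], logical=[f,A,e,C,B]
After op 5 (swap(0, 4)): offset=4, physical=[A,e,C,f,B], logical=[B,A,e,C,f]
After op 6 (swap(1, 3)): offset=4, physical=[C,e,A,f,B], logical=[B,C,e,A,f]

Answer: 4 B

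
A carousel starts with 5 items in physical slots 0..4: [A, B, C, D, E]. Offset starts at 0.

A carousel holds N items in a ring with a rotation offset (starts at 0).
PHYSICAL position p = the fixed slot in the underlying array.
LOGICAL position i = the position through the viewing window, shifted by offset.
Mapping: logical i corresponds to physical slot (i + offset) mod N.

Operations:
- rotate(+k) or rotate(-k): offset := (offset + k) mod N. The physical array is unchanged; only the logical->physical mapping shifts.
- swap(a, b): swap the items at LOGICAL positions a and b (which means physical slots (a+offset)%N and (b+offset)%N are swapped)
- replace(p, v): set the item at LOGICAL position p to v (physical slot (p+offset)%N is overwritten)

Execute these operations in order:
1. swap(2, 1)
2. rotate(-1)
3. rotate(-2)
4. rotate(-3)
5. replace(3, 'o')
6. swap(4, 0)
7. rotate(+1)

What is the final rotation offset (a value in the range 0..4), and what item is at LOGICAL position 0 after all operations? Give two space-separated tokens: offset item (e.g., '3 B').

After op 1 (swap(2, 1)): offset=0, physical=[A,C,B,D,E], logical=[A,C,B,D,E]
After op 2 (rotate(-1)): offset=4, physical=[A,C,B,D,E], logical=[E,A,C,B,D]
After op 3 (rotate(-2)): offset=2, physical=[A,C,B,D,E], logical=[B,D,E,A,C]
After op 4 (rotate(-3)): offset=4, physical=[A,C,B,D,E], logical=[E,A,C,B,D]
After op 5 (replace(3, 'o')): offset=4, physical=[A,C,o,D,E], logical=[E,A,C,o,D]
After op 6 (swap(4, 0)): offset=4, physical=[A,C,o,E,D], logical=[D,A,C,o,E]
After op 7 (rotate(+1)): offset=0, physical=[A,C,o,E,D], logical=[A,C,o,E,D]

Answer: 0 A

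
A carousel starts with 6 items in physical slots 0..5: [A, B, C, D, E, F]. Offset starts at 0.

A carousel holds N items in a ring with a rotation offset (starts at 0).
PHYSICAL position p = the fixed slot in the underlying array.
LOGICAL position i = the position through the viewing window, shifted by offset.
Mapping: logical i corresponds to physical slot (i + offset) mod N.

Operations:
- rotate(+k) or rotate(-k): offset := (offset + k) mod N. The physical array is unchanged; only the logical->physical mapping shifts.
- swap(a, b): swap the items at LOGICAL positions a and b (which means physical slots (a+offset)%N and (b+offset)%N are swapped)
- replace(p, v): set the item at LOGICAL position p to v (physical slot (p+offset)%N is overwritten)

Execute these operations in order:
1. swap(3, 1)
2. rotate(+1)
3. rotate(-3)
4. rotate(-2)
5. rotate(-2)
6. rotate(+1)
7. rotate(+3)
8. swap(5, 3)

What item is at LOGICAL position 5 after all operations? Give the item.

Answer: D

Derivation:
After op 1 (swap(3, 1)): offset=0, physical=[A,D,C,B,E,F], logical=[A,D,C,B,E,F]
After op 2 (rotate(+1)): offset=1, physical=[A,D,C,B,E,F], logical=[D,C,B,E,F,A]
After op 3 (rotate(-3)): offset=4, physical=[A,D,C,B,E,F], logical=[E,F,A,D,C,B]
After op 4 (rotate(-2)): offset=2, physical=[A,D,C,B,E,F], logical=[C,B,E,F,A,D]
After op 5 (rotate(-2)): offset=0, physical=[A,D,C,B,E,F], logical=[A,D,C,B,E,F]
After op 6 (rotate(+1)): offset=1, physical=[A,D,C,B,E,F], logical=[D,C,B,E,F,A]
After op 7 (rotate(+3)): offset=4, physical=[A,D,C,B,E,F], logical=[E,F,A,D,C,B]
After op 8 (swap(5, 3)): offset=4, physical=[A,B,C,D,E,F], logical=[E,F,A,B,C,D]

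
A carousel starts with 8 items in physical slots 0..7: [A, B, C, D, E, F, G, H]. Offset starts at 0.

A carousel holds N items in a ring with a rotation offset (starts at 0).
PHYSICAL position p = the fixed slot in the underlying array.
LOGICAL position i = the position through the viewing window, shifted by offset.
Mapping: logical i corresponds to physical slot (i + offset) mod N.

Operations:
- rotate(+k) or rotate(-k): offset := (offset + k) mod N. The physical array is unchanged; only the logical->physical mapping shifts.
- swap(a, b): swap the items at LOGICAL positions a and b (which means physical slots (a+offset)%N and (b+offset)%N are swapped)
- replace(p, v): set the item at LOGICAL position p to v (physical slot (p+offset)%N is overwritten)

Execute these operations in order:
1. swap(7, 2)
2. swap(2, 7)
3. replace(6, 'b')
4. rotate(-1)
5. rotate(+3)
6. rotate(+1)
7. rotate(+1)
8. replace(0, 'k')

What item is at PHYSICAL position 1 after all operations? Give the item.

Answer: B

Derivation:
After op 1 (swap(7, 2)): offset=0, physical=[A,B,H,D,E,F,G,C], logical=[A,B,H,D,E,F,G,C]
After op 2 (swap(2, 7)): offset=0, physical=[A,B,C,D,E,F,G,H], logical=[A,B,C,D,E,F,G,H]
After op 3 (replace(6, 'b')): offset=0, physical=[A,B,C,D,E,F,b,H], logical=[A,B,C,D,E,F,b,H]
After op 4 (rotate(-1)): offset=7, physical=[A,B,C,D,E,F,b,H], logical=[H,A,B,C,D,E,F,b]
After op 5 (rotate(+3)): offset=2, physical=[A,B,C,D,E,F,b,H], logical=[C,D,E,F,b,H,A,B]
After op 6 (rotate(+1)): offset=3, physical=[A,B,C,D,E,F,b,H], logical=[D,E,F,b,H,A,B,C]
After op 7 (rotate(+1)): offset=4, physical=[A,B,C,D,E,F,b,H], logical=[E,F,b,H,A,B,C,D]
After op 8 (replace(0, 'k')): offset=4, physical=[A,B,C,D,k,F,b,H], logical=[k,F,b,H,A,B,C,D]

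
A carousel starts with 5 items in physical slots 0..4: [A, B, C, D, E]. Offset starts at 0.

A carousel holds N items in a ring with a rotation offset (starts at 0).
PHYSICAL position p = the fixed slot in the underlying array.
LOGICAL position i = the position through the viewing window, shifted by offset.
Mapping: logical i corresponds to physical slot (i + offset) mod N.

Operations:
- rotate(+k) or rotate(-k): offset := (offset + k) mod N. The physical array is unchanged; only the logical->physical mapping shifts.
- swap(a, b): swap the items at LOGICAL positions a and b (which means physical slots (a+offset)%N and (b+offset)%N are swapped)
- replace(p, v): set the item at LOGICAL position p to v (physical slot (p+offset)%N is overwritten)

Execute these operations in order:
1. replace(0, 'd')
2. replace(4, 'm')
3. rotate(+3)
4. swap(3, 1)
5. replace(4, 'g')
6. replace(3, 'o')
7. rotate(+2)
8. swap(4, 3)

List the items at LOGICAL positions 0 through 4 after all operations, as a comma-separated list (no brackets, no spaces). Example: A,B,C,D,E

Answer: d,o,g,B,D

Derivation:
After op 1 (replace(0, 'd')): offset=0, physical=[d,B,C,D,E], logical=[d,B,C,D,E]
After op 2 (replace(4, 'm')): offset=0, physical=[d,B,C,D,m], logical=[d,B,C,D,m]
After op 3 (rotate(+3)): offset=3, physical=[d,B,C,D,m], logical=[D,m,d,B,C]
After op 4 (swap(3, 1)): offset=3, physical=[d,m,C,D,B], logical=[D,B,d,m,C]
After op 5 (replace(4, 'g')): offset=3, physical=[d,m,g,D,B], logical=[D,B,d,m,g]
After op 6 (replace(3, 'o')): offset=3, physical=[d,o,g,D,B], logical=[D,B,d,o,g]
After op 7 (rotate(+2)): offset=0, physical=[d,o,g,D,B], logical=[d,o,g,D,B]
After op 8 (swap(4, 3)): offset=0, physical=[d,o,g,B,D], logical=[d,o,g,B,D]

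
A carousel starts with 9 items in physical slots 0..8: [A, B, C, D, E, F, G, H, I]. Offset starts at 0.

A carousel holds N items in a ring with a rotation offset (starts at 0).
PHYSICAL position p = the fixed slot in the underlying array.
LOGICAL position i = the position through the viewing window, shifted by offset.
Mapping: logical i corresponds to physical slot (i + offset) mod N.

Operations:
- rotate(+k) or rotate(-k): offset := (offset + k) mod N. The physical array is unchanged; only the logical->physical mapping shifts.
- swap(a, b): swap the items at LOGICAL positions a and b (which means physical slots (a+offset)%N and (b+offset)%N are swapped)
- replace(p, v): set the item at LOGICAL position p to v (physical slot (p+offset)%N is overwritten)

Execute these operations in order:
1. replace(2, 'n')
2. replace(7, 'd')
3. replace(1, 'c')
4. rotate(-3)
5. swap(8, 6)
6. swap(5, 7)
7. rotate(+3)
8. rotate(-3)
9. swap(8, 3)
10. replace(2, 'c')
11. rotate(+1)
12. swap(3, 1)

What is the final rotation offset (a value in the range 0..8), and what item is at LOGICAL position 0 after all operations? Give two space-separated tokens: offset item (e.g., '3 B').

Answer: 7 d

Derivation:
After op 1 (replace(2, 'n')): offset=0, physical=[A,B,n,D,E,F,G,H,I], logical=[A,B,n,D,E,F,G,H,I]
After op 2 (replace(7, 'd')): offset=0, physical=[A,B,n,D,E,F,G,d,I], logical=[A,B,n,D,E,F,G,d,I]
After op 3 (replace(1, 'c')): offset=0, physical=[A,c,n,D,E,F,G,d,I], logical=[A,c,n,D,E,F,G,d,I]
After op 4 (rotate(-3)): offset=6, physical=[A,c,n,D,E,F,G,d,I], logical=[G,d,I,A,c,n,D,E,F]
After op 5 (swap(8, 6)): offset=6, physical=[A,c,n,F,E,D,G,d,I], logical=[G,d,I,A,c,n,F,E,D]
After op 6 (swap(5, 7)): offset=6, physical=[A,c,E,F,n,D,G,d,I], logical=[G,d,I,A,c,E,F,n,D]
After op 7 (rotate(+3)): offset=0, physical=[A,c,E,F,n,D,G,d,I], logical=[A,c,E,F,n,D,G,d,I]
After op 8 (rotate(-3)): offset=6, physical=[A,c,E,F,n,D,G,d,I], logical=[G,d,I,A,c,E,F,n,D]
After op 9 (swap(8, 3)): offset=6, physical=[D,c,E,F,n,A,G,d,I], logical=[G,d,I,D,c,E,F,n,A]
After op 10 (replace(2, 'c')): offset=6, physical=[D,c,E,F,n,A,G,d,c], logical=[G,d,c,D,c,E,F,n,A]
After op 11 (rotate(+1)): offset=7, physical=[D,c,E,F,n,A,G,d,c], logical=[d,c,D,c,E,F,n,A,G]
After op 12 (swap(3, 1)): offset=7, physical=[D,c,E,F,n,A,G,d,c], logical=[d,c,D,c,E,F,n,A,G]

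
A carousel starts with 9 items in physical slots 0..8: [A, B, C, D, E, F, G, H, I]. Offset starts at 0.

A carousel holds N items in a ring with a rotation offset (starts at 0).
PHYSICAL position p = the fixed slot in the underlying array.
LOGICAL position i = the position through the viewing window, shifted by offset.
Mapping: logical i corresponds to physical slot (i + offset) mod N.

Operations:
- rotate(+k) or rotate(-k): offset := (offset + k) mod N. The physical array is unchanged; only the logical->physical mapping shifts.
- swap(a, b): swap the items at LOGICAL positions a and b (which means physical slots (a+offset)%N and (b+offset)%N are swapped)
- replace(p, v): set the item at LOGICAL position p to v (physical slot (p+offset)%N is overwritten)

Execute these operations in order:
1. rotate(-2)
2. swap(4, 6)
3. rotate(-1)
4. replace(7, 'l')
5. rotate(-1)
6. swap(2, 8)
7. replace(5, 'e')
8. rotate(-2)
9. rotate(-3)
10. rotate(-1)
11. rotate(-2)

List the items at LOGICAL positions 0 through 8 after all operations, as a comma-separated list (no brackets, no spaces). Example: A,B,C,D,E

After op 1 (rotate(-2)): offset=7, physical=[A,B,C,D,E,F,G,H,I], logical=[H,I,A,B,C,D,E,F,G]
After op 2 (swap(4, 6)): offset=7, physical=[A,B,E,D,C,F,G,H,I], logical=[H,I,A,B,E,D,C,F,G]
After op 3 (rotate(-1)): offset=6, physical=[A,B,E,D,C,F,G,H,I], logical=[G,H,I,A,B,E,D,C,F]
After op 4 (replace(7, 'l')): offset=6, physical=[A,B,E,D,l,F,G,H,I], logical=[G,H,I,A,B,E,D,l,F]
After op 5 (rotate(-1)): offset=5, physical=[A,B,E,D,l,F,G,H,I], logical=[F,G,H,I,A,B,E,D,l]
After op 6 (swap(2, 8)): offset=5, physical=[A,B,E,D,H,F,G,l,I], logical=[F,G,l,I,A,B,E,D,H]
After op 7 (replace(5, 'e')): offset=5, physical=[A,e,E,D,H,F,G,l,I], logical=[F,G,l,I,A,e,E,D,H]
After op 8 (rotate(-2)): offset=3, physical=[A,e,E,D,H,F,G,l,I], logical=[D,H,F,G,l,I,A,e,E]
After op 9 (rotate(-3)): offset=0, physical=[A,e,E,D,H,F,G,l,I], logical=[A,e,E,D,H,F,G,l,I]
After op 10 (rotate(-1)): offset=8, physical=[A,e,E,D,H,F,G,l,I], logical=[I,A,e,E,D,H,F,G,l]
After op 11 (rotate(-2)): offset=6, physical=[A,e,E,D,H,F,G,l,I], logical=[G,l,I,A,e,E,D,H,F]

Answer: G,l,I,A,e,E,D,H,F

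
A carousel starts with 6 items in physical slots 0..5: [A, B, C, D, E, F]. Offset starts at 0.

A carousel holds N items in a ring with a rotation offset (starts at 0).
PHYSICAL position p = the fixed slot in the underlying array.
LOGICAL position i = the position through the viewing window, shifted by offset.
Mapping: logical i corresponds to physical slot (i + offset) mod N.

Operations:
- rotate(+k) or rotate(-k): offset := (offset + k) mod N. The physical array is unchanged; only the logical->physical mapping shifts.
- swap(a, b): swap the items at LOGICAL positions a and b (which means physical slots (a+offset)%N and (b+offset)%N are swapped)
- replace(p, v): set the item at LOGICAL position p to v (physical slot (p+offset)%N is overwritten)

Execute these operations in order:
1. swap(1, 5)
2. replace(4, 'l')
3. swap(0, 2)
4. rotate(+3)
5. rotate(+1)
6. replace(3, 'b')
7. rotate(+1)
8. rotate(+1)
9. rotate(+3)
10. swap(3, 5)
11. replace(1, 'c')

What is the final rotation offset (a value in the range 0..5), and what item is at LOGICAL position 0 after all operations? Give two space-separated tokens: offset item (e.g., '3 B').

Answer: 3 D

Derivation:
After op 1 (swap(1, 5)): offset=0, physical=[A,F,C,D,E,B], logical=[A,F,C,D,E,B]
After op 2 (replace(4, 'l')): offset=0, physical=[A,F,C,D,l,B], logical=[A,F,C,D,l,B]
After op 3 (swap(0, 2)): offset=0, physical=[C,F,A,D,l,B], logical=[C,F,A,D,l,B]
After op 4 (rotate(+3)): offset=3, physical=[C,F,A,D,l,B], logical=[D,l,B,C,F,A]
After op 5 (rotate(+1)): offset=4, physical=[C,F,A,D,l,B], logical=[l,B,C,F,A,D]
After op 6 (replace(3, 'b')): offset=4, physical=[C,b,A,D,l,B], logical=[l,B,C,b,A,D]
After op 7 (rotate(+1)): offset=5, physical=[C,b,A,D,l,B], logical=[B,C,b,A,D,l]
After op 8 (rotate(+1)): offset=0, physical=[C,b,A,D,l,B], logical=[C,b,A,D,l,B]
After op 9 (rotate(+3)): offset=3, physical=[C,b,A,D,l,B], logical=[D,l,B,C,b,A]
After op 10 (swap(3, 5)): offset=3, physical=[A,b,C,D,l,B], logical=[D,l,B,A,b,C]
After op 11 (replace(1, 'c')): offset=3, physical=[A,b,C,D,c,B], logical=[D,c,B,A,b,C]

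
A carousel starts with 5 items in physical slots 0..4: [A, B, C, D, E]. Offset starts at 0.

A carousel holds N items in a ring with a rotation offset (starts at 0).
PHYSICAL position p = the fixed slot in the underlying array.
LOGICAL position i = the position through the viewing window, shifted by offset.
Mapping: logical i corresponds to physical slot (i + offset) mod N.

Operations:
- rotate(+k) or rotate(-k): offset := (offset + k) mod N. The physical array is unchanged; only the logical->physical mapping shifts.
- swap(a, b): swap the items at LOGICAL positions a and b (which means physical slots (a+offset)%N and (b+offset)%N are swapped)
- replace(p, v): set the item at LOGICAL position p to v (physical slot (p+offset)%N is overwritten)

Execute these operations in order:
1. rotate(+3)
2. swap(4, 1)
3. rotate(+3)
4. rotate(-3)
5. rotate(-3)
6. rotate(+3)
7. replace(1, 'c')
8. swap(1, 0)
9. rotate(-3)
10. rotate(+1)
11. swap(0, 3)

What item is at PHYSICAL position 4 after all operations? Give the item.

After op 1 (rotate(+3)): offset=3, physical=[A,B,C,D,E], logical=[D,E,A,B,C]
After op 2 (swap(4, 1)): offset=3, physical=[A,B,E,D,C], logical=[D,C,A,B,E]
After op 3 (rotate(+3)): offset=1, physical=[A,B,E,D,C], logical=[B,E,D,C,A]
After op 4 (rotate(-3)): offset=3, physical=[A,B,E,D,C], logical=[D,C,A,B,E]
After op 5 (rotate(-3)): offset=0, physical=[A,B,E,D,C], logical=[A,B,E,D,C]
After op 6 (rotate(+3)): offset=3, physical=[A,B,E,D,C], logical=[D,C,A,B,E]
After op 7 (replace(1, 'c')): offset=3, physical=[A,B,E,D,c], logical=[D,c,A,B,E]
After op 8 (swap(1, 0)): offset=3, physical=[A,B,E,c,D], logical=[c,D,A,B,E]
After op 9 (rotate(-3)): offset=0, physical=[A,B,E,c,D], logical=[A,B,E,c,D]
After op 10 (rotate(+1)): offset=1, physical=[A,B,E,c,D], logical=[B,E,c,D,A]
After op 11 (swap(0, 3)): offset=1, physical=[A,D,E,c,B], logical=[D,E,c,B,A]

Answer: B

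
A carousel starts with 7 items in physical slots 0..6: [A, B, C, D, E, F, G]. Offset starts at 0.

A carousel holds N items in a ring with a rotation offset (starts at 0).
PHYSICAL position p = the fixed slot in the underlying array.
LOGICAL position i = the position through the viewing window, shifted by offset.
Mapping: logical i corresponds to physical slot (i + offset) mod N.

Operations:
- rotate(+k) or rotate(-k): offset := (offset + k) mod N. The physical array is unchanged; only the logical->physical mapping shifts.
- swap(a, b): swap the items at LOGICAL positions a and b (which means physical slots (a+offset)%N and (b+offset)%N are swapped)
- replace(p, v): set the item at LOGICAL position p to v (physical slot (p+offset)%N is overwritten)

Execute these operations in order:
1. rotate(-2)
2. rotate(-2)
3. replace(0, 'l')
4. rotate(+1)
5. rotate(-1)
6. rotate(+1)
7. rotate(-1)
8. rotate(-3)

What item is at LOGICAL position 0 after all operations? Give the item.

After op 1 (rotate(-2)): offset=5, physical=[A,B,C,D,E,F,G], logical=[F,G,A,B,C,D,E]
After op 2 (rotate(-2)): offset=3, physical=[A,B,C,D,E,F,G], logical=[D,E,F,G,A,B,C]
After op 3 (replace(0, 'l')): offset=3, physical=[A,B,C,l,E,F,G], logical=[l,E,F,G,A,B,C]
After op 4 (rotate(+1)): offset=4, physical=[A,B,C,l,E,F,G], logical=[E,F,G,A,B,C,l]
After op 5 (rotate(-1)): offset=3, physical=[A,B,C,l,E,F,G], logical=[l,E,F,G,A,B,C]
After op 6 (rotate(+1)): offset=4, physical=[A,B,C,l,E,F,G], logical=[E,F,G,A,B,C,l]
After op 7 (rotate(-1)): offset=3, physical=[A,B,C,l,E,F,G], logical=[l,E,F,G,A,B,C]
After op 8 (rotate(-3)): offset=0, physical=[A,B,C,l,E,F,G], logical=[A,B,C,l,E,F,G]

Answer: A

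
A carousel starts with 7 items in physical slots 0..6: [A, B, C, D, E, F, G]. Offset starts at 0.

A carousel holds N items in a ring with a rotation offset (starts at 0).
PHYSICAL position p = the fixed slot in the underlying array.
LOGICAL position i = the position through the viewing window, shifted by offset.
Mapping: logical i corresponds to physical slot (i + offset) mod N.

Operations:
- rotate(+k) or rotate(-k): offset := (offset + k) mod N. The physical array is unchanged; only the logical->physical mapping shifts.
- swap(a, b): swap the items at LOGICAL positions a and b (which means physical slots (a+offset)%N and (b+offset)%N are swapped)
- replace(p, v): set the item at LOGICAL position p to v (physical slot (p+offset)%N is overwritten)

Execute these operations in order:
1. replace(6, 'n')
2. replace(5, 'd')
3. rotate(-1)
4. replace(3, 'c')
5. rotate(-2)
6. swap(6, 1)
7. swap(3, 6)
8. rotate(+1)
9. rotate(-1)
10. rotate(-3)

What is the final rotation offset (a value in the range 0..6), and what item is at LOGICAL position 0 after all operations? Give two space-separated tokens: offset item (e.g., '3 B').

Answer: 1 B

Derivation:
After op 1 (replace(6, 'n')): offset=0, physical=[A,B,C,D,E,F,n], logical=[A,B,C,D,E,F,n]
After op 2 (replace(5, 'd')): offset=0, physical=[A,B,C,D,E,d,n], logical=[A,B,C,D,E,d,n]
After op 3 (rotate(-1)): offset=6, physical=[A,B,C,D,E,d,n], logical=[n,A,B,C,D,E,d]
After op 4 (replace(3, 'c')): offset=6, physical=[A,B,c,D,E,d,n], logical=[n,A,B,c,D,E,d]
After op 5 (rotate(-2)): offset=4, physical=[A,B,c,D,E,d,n], logical=[E,d,n,A,B,c,D]
After op 6 (swap(6, 1)): offset=4, physical=[A,B,c,d,E,D,n], logical=[E,D,n,A,B,c,d]
After op 7 (swap(3, 6)): offset=4, physical=[d,B,c,A,E,D,n], logical=[E,D,n,d,B,c,A]
After op 8 (rotate(+1)): offset=5, physical=[d,B,c,A,E,D,n], logical=[D,n,d,B,c,A,E]
After op 9 (rotate(-1)): offset=4, physical=[d,B,c,A,E,D,n], logical=[E,D,n,d,B,c,A]
After op 10 (rotate(-3)): offset=1, physical=[d,B,c,A,E,D,n], logical=[B,c,A,E,D,n,d]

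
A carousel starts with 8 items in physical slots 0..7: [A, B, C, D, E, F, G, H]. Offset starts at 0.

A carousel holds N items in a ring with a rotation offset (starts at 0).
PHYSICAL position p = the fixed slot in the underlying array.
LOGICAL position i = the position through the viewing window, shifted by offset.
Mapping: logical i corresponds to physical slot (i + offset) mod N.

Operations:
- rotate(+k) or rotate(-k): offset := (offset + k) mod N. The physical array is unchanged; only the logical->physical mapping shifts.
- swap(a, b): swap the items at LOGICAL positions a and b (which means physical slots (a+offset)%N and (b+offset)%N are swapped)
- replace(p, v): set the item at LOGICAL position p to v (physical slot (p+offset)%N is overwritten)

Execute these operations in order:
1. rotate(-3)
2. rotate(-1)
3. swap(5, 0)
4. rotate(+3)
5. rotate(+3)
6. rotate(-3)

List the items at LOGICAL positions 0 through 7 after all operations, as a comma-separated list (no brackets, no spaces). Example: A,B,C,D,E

Answer: H,A,E,C,D,B,F,G

Derivation:
After op 1 (rotate(-3)): offset=5, physical=[A,B,C,D,E,F,G,H], logical=[F,G,H,A,B,C,D,E]
After op 2 (rotate(-1)): offset=4, physical=[A,B,C,D,E,F,G,H], logical=[E,F,G,H,A,B,C,D]
After op 3 (swap(5, 0)): offset=4, physical=[A,E,C,D,B,F,G,H], logical=[B,F,G,H,A,E,C,D]
After op 4 (rotate(+3)): offset=7, physical=[A,E,C,D,B,F,G,H], logical=[H,A,E,C,D,B,F,G]
After op 5 (rotate(+3)): offset=2, physical=[A,E,C,D,B,F,G,H], logical=[C,D,B,F,G,H,A,E]
After op 6 (rotate(-3)): offset=7, physical=[A,E,C,D,B,F,G,H], logical=[H,A,E,C,D,B,F,G]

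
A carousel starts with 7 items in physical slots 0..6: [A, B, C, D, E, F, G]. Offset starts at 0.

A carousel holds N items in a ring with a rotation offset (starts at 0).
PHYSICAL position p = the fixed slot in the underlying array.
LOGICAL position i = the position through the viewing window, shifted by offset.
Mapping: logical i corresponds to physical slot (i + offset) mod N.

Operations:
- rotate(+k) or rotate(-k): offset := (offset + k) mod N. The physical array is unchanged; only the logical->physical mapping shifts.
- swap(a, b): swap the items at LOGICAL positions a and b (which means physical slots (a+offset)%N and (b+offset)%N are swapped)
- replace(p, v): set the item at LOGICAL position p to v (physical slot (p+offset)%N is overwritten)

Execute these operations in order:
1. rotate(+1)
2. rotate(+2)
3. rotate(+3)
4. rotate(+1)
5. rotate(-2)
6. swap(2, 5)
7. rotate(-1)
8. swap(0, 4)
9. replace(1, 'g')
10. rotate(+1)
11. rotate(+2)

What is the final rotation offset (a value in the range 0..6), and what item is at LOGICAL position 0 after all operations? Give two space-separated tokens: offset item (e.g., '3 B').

Answer: 0 D

Derivation:
After op 1 (rotate(+1)): offset=1, physical=[A,B,C,D,E,F,G], logical=[B,C,D,E,F,G,A]
After op 2 (rotate(+2)): offset=3, physical=[A,B,C,D,E,F,G], logical=[D,E,F,G,A,B,C]
After op 3 (rotate(+3)): offset=6, physical=[A,B,C,D,E,F,G], logical=[G,A,B,C,D,E,F]
After op 4 (rotate(+1)): offset=0, physical=[A,B,C,D,E,F,G], logical=[A,B,C,D,E,F,G]
After op 5 (rotate(-2)): offset=5, physical=[A,B,C,D,E,F,G], logical=[F,G,A,B,C,D,E]
After op 6 (swap(2, 5)): offset=5, physical=[D,B,C,A,E,F,G], logical=[F,G,D,B,C,A,E]
After op 7 (rotate(-1)): offset=4, physical=[D,B,C,A,E,F,G], logical=[E,F,G,D,B,C,A]
After op 8 (swap(0, 4)): offset=4, physical=[D,E,C,A,B,F,G], logical=[B,F,G,D,E,C,A]
After op 9 (replace(1, 'g')): offset=4, physical=[D,E,C,A,B,g,G], logical=[B,g,G,D,E,C,A]
After op 10 (rotate(+1)): offset=5, physical=[D,E,C,A,B,g,G], logical=[g,G,D,E,C,A,B]
After op 11 (rotate(+2)): offset=0, physical=[D,E,C,A,B,g,G], logical=[D,E,C,A,B,g,G]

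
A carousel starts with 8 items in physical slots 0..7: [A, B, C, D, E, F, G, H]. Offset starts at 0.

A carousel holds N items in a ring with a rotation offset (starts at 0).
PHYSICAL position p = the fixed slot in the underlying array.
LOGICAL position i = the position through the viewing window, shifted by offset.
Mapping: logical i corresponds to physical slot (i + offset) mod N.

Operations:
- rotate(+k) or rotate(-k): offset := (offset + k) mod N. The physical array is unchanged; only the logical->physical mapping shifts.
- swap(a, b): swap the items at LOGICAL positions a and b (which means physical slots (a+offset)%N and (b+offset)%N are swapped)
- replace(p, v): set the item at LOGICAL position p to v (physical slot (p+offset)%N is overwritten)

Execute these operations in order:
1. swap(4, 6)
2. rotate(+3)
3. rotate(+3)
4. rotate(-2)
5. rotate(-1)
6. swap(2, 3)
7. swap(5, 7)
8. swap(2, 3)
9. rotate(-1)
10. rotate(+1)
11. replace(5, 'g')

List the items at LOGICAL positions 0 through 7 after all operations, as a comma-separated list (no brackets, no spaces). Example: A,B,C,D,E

Answer: D,G,F,E,H,g,B,A

Derivation:
After op 1 (swap(4, 6)): offset=0, physical=[A,B,C,D,G,F,E,H], logical=[A,B,C,D,G,F,E,H]
After op 2 (rotate(+3)): offset=3, physical=[A,B,C,D,G,F,E,H], logical=[D,G,F,E,H,A,B,C]
After op 3 (rotate(+3)): offset=6, physical=[A,B,C,D,G,F,E,H], logical=[E,H,A,B,C,D,G,F]
After op 4 (rotate(-2)): offset=4, physical=[A,B,C,D,G,F,E,H], logical=[G,F,E,H,A,B,C,D]
After op 5 (rotate(-1)): offset=3, physical=[A,B,C,D,G,F,E,H], logical=[D,G,F,E,H,A,B,C]
After op 6 (swap(2, 3)): offset=3, physical=[A,B,C,D,G,E,F,H], logical=[D,G,E,F,H,A,B,C]
After op 7 (swap(5, 7)): offset=3, physical=[C,B,A,D,G,E,F,H], logical=[D,G,E,F,H,C,B,A]
After op 8 (swap(2, 3)): offset=3, physical=[C,B,A,D,G,F,E,H], logical=[D,G,F,E,H,C,B,A]
After op 9 (rotate(-1)): offset=2, physical=[C,B,A,D,G,F,E,H], logical=[A,D,G,F,E,H,C,B]
After op 10 (rotate(+1)): offset=3, physical=[C,B,A,D,G,F,E,H], logical=[D,G,F,E,H,C,B,A]
After op 11 (replace(5, 'g')): offset=3, physical=[g,B,A,D,G,F,E,H], logical=[D,G,F,E,H,g,B,A]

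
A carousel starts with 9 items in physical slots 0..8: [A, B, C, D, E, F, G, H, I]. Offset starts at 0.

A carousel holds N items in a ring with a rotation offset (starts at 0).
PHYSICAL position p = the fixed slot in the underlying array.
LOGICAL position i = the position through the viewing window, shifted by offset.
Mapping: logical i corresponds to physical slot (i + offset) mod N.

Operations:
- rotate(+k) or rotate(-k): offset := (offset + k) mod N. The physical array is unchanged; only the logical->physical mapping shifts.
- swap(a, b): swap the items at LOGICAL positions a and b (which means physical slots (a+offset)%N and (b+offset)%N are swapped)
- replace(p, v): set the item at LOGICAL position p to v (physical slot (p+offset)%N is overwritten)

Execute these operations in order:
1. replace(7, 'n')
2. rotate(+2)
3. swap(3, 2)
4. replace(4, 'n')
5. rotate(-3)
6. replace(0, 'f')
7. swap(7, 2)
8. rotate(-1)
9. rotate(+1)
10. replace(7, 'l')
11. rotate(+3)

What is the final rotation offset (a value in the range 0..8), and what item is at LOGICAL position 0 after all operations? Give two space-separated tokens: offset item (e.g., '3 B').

Answer: 2 C

Derivation:
After op 1 (replace(7, 'n')): offset=0, physical=[A,B,C,D,E,F,G,n,I], logical=[A,B,C,D,E,F,G,n,I]
After op 2 (rotate(+2)): offset=2, physical=[A,B,C,D,E,F,G,n,I], logical=[C,D,E,F,G,n,I,A,B]
After op 3 (swap(3, 2)): offset=2, physical=[A,B,C,D,F,E,G,n,I], logical=[C,D,F,E,G,n,I,A,B]
After op 4 (replace(4, 'n')): offset=2, physical=[A,B,C,D,F,E,n,n,I], logical=[C,D,F,E,n,n,I,A,B]
After op 5 (rotate(-3)): offset=8, physical=[A,B,C,D,F,E,n,n,I], logical=[I,A,B,C,D,F,E,n,n]
After op 6 (replace(0, 'f')): offset=8, physical=[A,B,C,D,F,E,n,n,f], logical=[f,A,B,C,D,F,E,n,n]
After op 7 (swap(7, 2)): offset=8, physical=[A,n,C,D,F,E,B,n,f], logical=[f,A,n,C,D,F,E,B,n]
After op 8 (rotate(-1)): offset=7, physical=[A,n,C,D,F,E,B,n,f], logical=[n,f,A,n,C,D,F,E,B]
After op 9 (rotate(+1)): offset=8, physical=[A,n,C,D,F,E,B,n,f], logical=[f,A,n,C,D,F,E,B,n]
After op 10 (replace(7, 'l')): offset=8, physical=[A,n,C,D,F,E,l,n,f], logical=[f,A,n,C,D,F,E,l,n]
After op 11 (rotate(+3)): offset=2, physical=[A,n,C,D,F,E,l,n,f], logical=[C,D,F,E,l,n,f,A,n]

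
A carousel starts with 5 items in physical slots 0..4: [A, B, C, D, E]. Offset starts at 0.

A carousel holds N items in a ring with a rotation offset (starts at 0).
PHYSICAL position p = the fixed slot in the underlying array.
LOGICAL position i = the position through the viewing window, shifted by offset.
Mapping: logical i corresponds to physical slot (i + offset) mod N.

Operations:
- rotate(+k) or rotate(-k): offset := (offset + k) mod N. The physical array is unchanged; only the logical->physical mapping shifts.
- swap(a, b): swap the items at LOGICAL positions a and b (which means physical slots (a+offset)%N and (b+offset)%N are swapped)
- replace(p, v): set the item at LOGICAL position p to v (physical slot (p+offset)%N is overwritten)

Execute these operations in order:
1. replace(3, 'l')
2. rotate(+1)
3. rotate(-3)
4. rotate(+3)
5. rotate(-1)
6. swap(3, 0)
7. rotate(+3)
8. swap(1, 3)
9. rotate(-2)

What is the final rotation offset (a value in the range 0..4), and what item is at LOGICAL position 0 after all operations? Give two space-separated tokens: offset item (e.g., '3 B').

After op 1 (replace(3, 'l')): offset=0, physical=[A,B,C,l,E], logical=[A,B,C,l,E]
After op 2 (rotate(+1)): offset=1, physical=[A,B,C,l,E], logical=[B,C,l,E,A]
After op 3 (rotate(-3)): offset=3, physical=[A,B,C,l,E], logical=[l,E,A,B,C]
After op 4 (rotate(+3)): offset=1, physical=[A,B,C,l,E], logical=[B,C,l,E,A]
After op 5 (rotate(-1)): offset=0, physical=[A,B,C,l,E], logical=[A,B,C,l,E]
After op 6 (swap(3, 0)): offset=0, physical=[l,B,C,A,E], logical=[l,B,C,A,E]
After op 7 (rotate(+3)): offset=3, physical=[l,B,C,A,E], logical=[A,E,l,B,C]
After op 8 (swap(1, 3)): offset=3, physical=[l,E,C,A,B], logical=[A,B,l,E,C]
After op 9 (rotate(-2)): offset=1, physical=[l,E,C,A,B], logical=[E,C,A,B,l]

Answer: 1 E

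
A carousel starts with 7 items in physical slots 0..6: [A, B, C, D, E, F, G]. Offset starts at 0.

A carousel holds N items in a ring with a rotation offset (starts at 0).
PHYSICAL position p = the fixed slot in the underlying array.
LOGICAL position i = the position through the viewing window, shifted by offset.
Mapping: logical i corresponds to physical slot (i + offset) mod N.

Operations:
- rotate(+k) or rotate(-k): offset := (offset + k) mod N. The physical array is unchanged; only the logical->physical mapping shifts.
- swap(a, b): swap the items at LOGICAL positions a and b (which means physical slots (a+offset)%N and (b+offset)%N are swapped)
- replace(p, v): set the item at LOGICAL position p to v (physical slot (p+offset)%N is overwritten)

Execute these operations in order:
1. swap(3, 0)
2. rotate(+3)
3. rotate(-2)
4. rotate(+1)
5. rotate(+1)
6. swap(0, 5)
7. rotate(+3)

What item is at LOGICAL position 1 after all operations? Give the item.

Answer: D

Derivation:
After op 1 (swap(3, 0)): offset=0, physical=[D,B,C,A,E,F,G], logical=[D,B,C,A,E,F,G]
After op 2 (rotate(+3)): offset=3, physical=[D,B,C,A,E,F,G], logical=[A,E,F,G,D,B,C]
After op 3 (rotate(-2)): offset=1, physical=[D,B,C,A,E,F,G], logical=[B,C,A,E,F,G,D]
After op 4 (rotate(+1)): offset=2, physical=[D,B,C,A,E,F,G], logical=[C,A,E,F,G,D,B]
After op 5 (rotate(+1)): offset=3, physical=[D,B,C,A,E,F,G], logical=[A,E,F,G,D,B,C]
After op 6 (swap(0, 5)): offset=3, physical=[D,A,C,B,E,F,G], logical=[B,E,F,G,D,A,C]
After op 7 (rotate(+3)): offset=6, physical=[D,A,C,B,E,F,G], logical=[G,D,A,C,B,E,F]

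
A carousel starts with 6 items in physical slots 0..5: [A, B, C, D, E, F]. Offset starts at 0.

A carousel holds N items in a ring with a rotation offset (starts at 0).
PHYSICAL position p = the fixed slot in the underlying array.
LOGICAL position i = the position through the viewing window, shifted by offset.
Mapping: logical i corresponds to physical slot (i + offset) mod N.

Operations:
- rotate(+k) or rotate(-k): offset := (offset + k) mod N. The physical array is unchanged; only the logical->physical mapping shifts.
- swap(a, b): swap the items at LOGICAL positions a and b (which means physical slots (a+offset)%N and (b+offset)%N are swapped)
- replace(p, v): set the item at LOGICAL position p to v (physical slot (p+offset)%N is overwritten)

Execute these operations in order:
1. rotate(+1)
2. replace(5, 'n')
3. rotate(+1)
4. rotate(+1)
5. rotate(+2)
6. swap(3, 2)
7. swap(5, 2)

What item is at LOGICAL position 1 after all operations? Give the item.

Answer: n

Derivation:
After op 1 (rotate(+1)): offset=1, physical=[A,B,C,D,E,F], logical=[B,C,D,E,F,A]
After op 2 (replace(5, 'n')): offset=1, physical=[n,B,C,D,E,F], logical=[B,C,D,E,F,n]
After op 3 (rotate(+1)): offset=2, physical=[n,B,C,D,E,F], logical=[C,D,E,F,n,B]
After op 4 (rotate(+1)): offset=3, physical=[n,B,C,D,E,F], logical=[D,E,F,n,B,C]
After op 5 (rotate(+2)): offset=5, physical=[n,B,C,D,E,F], logical=[F,n,B,C,D,E]
After op 6 (swap(3, 2)): offset=5, physical=[n,C,B,D,E,F], logical=[F,n,C,B,D,E]
After op 7 (swap(5, 2)): offset=5, physical=[n,E,B,D,C,F], logical=[F,n,E,B,D,C]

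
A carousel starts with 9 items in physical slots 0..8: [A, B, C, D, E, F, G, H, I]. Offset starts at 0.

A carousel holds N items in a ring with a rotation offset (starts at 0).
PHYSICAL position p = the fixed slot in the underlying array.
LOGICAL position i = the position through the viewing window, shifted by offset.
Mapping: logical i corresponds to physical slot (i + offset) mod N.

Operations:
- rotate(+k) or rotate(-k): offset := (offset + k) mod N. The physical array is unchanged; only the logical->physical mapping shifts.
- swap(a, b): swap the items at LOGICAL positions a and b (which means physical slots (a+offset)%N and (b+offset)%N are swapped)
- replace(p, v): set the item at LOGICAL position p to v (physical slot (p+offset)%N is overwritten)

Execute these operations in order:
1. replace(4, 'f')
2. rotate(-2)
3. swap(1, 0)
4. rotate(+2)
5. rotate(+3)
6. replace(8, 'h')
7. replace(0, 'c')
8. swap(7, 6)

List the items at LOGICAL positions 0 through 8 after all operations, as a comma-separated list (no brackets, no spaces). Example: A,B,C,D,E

After op 1 (replace(4, 'f')): offset=0, physical=[A,B,C,D,f,F,G,H,I], logical=[A,B,C,D,f,F,G,H,I]
After op 2 (rotate(-2)): offset=7, physical=[A,B,C,D,f,F,G,H,I], logical=[H,I,A,B,C,D,f,F,G]
After op 3 (swap(1, 0)): offset=7, physical=[A,B,C,D,f,F,G,I,H], logical=[I,H,A,B,C,D,f,F,G]
After op 4 (rotate(+2)): offset=0, physical=[A,B,C,D,f,F,G,I,H], logical=[A,B,C,D,f,F,G,I,H]
After op 5 (rotate(+3)): offset=3, physical=[A,B,C,D,f,F,G,I,H], logical=[D,f,F,G,I,H,A,B,C]
After op 6 (replace(8, 'h')): offset=3, physical=[A,B,h,D,f,F,G,I,H], logical=[D,f,F,G,I,H,A,B,h]
After op 7 (replace(0, 'c')): offset=3, physical=[A,B,h,c,f,F,G,I,H], logical=[c,f,F,G,I,H,A,B,h]
After op 8 (swap(7, 6)): offset=3, physical=[B,A,h,c,f,F,G,I,H], logical=[c,f,F,G,I,H,B,A,h]

Answer: c,f,F,G,I,H,B,A,h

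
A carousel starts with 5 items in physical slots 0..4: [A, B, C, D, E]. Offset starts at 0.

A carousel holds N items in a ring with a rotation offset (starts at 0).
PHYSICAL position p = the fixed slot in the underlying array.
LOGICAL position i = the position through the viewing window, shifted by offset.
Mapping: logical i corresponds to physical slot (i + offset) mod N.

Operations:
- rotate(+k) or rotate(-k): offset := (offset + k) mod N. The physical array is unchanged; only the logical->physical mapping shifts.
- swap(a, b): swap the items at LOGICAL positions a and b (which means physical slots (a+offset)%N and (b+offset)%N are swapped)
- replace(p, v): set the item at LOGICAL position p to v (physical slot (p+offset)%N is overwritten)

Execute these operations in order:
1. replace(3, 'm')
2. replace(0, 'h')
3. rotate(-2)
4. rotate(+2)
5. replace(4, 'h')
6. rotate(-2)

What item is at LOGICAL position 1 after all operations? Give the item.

After op 1 (replace(3, 'm')): offset=0, physical=[A,B,C,m,E], logical=[A,B,C,m,E]
After op 2 (replace(0, 'h')): offset=0, physical=[h,B,C,m,E], logical=[h,B,C,m,E]
After op 3 (rotate(-2)): offset=3, physical=[h,B,C,m,E], logical=[m,E,h,B,C]
After op 4 (rotate(+2)): offset=0, physical=[h,B,C,m,E], logical=[h,B,C,m,E]
After op 5 (replace(4, 'h')): offset=0, physical=[h,B,C,m,h], logical=[h,B,C,m,h]
After op 6 (rotate(-2)): offset=3, physical=[h,B,C,m,h], logical=[m,h,h,B,C]

Answer: h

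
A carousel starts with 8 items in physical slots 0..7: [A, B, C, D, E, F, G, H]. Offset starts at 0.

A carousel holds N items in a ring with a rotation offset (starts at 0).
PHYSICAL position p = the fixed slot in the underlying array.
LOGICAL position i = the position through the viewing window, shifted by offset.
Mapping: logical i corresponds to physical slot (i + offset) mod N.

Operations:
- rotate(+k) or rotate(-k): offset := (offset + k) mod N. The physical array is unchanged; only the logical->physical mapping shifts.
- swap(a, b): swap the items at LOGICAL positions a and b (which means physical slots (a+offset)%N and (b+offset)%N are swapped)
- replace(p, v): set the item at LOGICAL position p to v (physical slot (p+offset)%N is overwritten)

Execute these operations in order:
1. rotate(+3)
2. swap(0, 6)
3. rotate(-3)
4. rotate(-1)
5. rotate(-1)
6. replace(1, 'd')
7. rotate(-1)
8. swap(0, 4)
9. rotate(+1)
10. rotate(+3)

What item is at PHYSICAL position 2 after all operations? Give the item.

Answer: C

Derivation:
After op 1 (rotate(+3)): offset=3, physical=[A,B,C,D,E,F,G,H], logical=[D,E,F,G,H,A,B,C]
After op 2 (swap(0, 6)): offset=3, physical=[A,D,C,B,E,F,G,H], logical=[B,E,F,G,H,A,D,C]
After op 3 (rotate(-3)): offset=0, physical=[A,D,C,B,E,F,G,H], logical=[A,D,C,B,E,F,G,H]
After op 4 (rotate(-1)): offset=7, physical=[A,D,C,B,E,F,G,H], logical=[H,A,D,C,B,E,F,G]
After op 5 (rotate(-1)): offset=6, physical=[A,D,C,B,E,F,G,H], logical=[G,H,A,D,C,B,E,F]
After op 6 (replace(1, 'd')): offset=6, physical=[A,D,C,B,E,F,G,d], logical=[G,d,A,D,C,B,E,F]
After op 7 (rotate(-1)): offset=5, physical=[A,D,C,B,E,F,G,d], logical=[F,G,d,A,D,C,B,E]
After op 8 (swap(0, 4)): offset=5, physical=[A,F,C,B,E,D,G,d], logical=[D,G,d,A,F,C,B,E]
After op 9 (rotate(+1)): offset=6, physical=[A,F,C,B,E,D,G,d], logical=[G,d,A,F,C,B,E,D]
After op 10 (rotate(+3)): offset=1, physical=[A,F,C,B,E,D,G,d], logical=[F,C,B,E,D,G,d,A]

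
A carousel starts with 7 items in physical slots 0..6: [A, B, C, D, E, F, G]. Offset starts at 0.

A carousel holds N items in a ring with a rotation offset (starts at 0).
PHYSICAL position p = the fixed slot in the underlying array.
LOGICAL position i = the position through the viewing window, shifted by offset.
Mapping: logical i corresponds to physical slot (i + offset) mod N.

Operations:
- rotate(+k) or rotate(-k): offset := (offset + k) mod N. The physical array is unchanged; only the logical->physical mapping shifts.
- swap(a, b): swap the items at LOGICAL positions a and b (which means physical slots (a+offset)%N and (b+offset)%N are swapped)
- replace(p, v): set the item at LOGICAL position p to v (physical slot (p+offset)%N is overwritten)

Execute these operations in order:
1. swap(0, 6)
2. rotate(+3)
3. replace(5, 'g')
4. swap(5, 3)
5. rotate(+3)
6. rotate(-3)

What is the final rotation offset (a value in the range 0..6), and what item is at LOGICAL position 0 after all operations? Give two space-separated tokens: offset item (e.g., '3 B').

Answer: 3 D

Derivation:
After op 1 (swap(0, 6)): offset=0, physical=[G,B,C,D,E,F,A], logical=[G,B,C,D,E,F,A]
After op 2 (rotate(+3)): offset=3, physical=[G,B,C,D,E,F,A], logical=[D,E,F,A,G,B,C]
After op 3 (replace(5, 'g')): offset=3, physical=[G,g,C,D,E,F,A], logical=[D,E,F,A,G,g,C]
After op 4 (swap(5, 3)): offset=3, physical=[G,A,C,D,E,F,g], logical=[D,E,F,g,G,A,C]
After op 5 (rotate(+3)): offset=6, physical=[G,A,C,D,E,F,g], logical=[g,G,A,C,D,E,F]
After op 6 (rotate(-3)): offset=3, physical=[G,A,C,D,E,F,g], logical=[D,E,F,g,G,A,C]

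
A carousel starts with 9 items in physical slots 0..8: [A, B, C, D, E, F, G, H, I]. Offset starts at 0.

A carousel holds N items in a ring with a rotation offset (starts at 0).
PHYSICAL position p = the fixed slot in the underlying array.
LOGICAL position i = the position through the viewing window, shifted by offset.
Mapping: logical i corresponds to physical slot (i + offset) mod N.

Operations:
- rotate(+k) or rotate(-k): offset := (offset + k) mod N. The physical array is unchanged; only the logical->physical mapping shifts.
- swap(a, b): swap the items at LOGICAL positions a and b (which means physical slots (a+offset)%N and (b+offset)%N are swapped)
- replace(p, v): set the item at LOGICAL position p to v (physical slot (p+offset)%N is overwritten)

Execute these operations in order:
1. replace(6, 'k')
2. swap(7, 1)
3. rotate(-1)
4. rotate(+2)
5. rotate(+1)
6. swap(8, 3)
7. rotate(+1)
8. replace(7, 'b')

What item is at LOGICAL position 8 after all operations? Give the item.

After op 1 (replace(6, 'k')): offset=0, physical=[A,B,C,D,E,F,k,H,I], logical=[A,B,C,D,E,F,k,H,I]
After op 2 (swap(7, 1)): offset=0, physical=[A,H,C,D,E,F,k,B,I], logical=[A,H,C,D,E,F,k,B,I]
After op 3 (rotate(-1)): offset=8, physical=[A,H,C,D,E,F,k,B,I], logical=[I,A,H,C,D,E,F,k,B]
After op 4 (rotate(+2)): offset=1, physical=[A,H,C,D,E,F,k,B,I], logical=[H,C,D,E,F,k,B,I,A]
After op 5 (rotate(+1)): offset=2, physical=[A,H,C,D,E,F,k,B,I], logical=[C,D,E,F,k,B,I,A,H]
After op 6 (swap(8, 3)): offset=2, physical=[A,F,C,D,E,H,k,B,I], logical=[C,D,E,H,k,B,I,A,F]
After op 7 (rotate(+1)): offset=3, physical=[A,F,C,D,E,H,k,B,I], logical=[D,E,H,k,B,I,A,F,C]
After op 8 (replace(7, 'b')): offset=3, physical=[A,b,C,D,E,H,k,B,I], logical=[D,E,H,k,B,I,A,b,C]

Answer: C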